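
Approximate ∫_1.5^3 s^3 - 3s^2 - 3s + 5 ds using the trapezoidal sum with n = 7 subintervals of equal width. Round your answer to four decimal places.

-7.2226

Δs = (3 − 1.5)/7 = 3/14.
f(1.5) = -2.875, f(12/7) = -1345/343, f(27/14) = -13091/2744, f(15/7) = -1840/343, f(33/14) = -15485/2744, f(18/7) = -1903/343, f(39/14) = -13775/2744, f(3) = -4.
T_7 = (Δs/2)·[f(s_0) + 2f(s_1) + ... + 2f(s_{6}) + f(s_7)].
Sum ≈ -7.2226.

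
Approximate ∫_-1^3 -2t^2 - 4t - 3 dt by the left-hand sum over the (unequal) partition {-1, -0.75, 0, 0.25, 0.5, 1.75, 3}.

Subinterval widths: 0.25, 0.75, 0.25, 0.25, 1.25, 1.25.
Left endpoints: -1, -0.75, 0, 0.25, 0.5, 1.75.
f(-1) = -1, f(-0.75) = -1.125, f(0) = -3, f(0.25) = -4.125, f(0.5) = -5.5, f(1.75) = -16.125.
Sum = Σ Δt_i · f(t_i).
Sum = -29.90625.

-29.90625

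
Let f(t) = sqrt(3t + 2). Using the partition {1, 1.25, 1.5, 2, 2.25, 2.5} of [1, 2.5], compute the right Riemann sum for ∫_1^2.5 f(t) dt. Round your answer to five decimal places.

Subinterval widths: 0.25, 0.25, 0.5, 0.25, 0.25.
Right endpoints: 1.25, 1.5, 2, 2.25, 2.5.
f(1.25) ≈ 2.39792, f(1.5) ≈ 2.54951, f(2) ≈ 2.82843, f(2.25) ≈ 2.95804, f(2.5) ≈ 3.08221.
Sum = Σ Δt_i · f(t_i).
Sum ≈ 4.16113.

4.16113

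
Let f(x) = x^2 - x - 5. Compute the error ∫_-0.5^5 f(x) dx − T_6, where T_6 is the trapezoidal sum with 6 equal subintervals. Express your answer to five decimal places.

-0.77025

Exact integral: ∫_-0.5^5 f(x) dx ≈ 1.8333333.
T_6 ≈ 2.6035880.
Error ≈ 1.8333333 − 2.6035880 ≈ -0.77025.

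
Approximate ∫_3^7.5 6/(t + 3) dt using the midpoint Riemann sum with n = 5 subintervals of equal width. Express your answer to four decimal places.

3.3539

Δt = (7.5 − 3)/5 = 0.9.
Midpoints: 3.45, 4.35, 5.25, 6.15, 7.05.
f(3.45) = 40/43, f(4.35) = 40/49, f(5.25) = 8/11, f(6.15) = 40/61, f(7.05) = 40/67.
Sum = Δt · [f(3.45) + f(4.35) + f(5.25) + f(6.15) + f(7.05)].
Sum ≈ 3.3539.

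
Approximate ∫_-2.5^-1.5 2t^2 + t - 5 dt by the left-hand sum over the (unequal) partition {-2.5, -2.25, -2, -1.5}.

Subinterval widths: 0.25, 0.25, 0.5.
Left endpoints: -2.5, -2.25, -2.
f(-2.5) = 5, f(-2.25) = 2.875, f(-2) = 1.
Sum = Σ Δt_i · f(t_i).
Sum = 2.46875.

2.46875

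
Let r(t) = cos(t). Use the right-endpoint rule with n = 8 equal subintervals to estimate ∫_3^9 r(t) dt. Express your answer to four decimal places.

0.2877

Δt = (9 − 3)/8 = 0.75.
Right endpoints: 3.75, 4.5, 5.25, 6, 6.75, 7.5, 8.25, 9.
r(3.75) ≈ -0.8206, r(4.5) ≈ -0.2108, r(5.25) ≈ 0.5121, r(6) ≈ 0.9602, r(6.75) ≈ 0.8930, r(7.5) ≈ 0.3466, r(8.25) ≈ -0.3857, r(9) ≈ -0.9111.
Sum = Δt · [r(3.75) + r(4.5) + r(5.25) + ...].
Sum ≈ 0.2877.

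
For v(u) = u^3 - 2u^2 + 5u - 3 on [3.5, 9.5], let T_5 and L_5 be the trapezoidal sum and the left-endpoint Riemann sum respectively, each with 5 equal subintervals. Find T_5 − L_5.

T_5 = 1657.95.
L_5 = 1244.85.
T_5 − L_5 = 413.1.

413.1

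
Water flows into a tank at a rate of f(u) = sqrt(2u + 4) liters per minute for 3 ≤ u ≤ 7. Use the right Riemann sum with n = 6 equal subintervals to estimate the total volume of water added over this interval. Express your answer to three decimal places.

15.272

Δu = (7 − 3)/6 = 2/3.
Right endpoints: 11/3, 13/3, 5, 17/3, 19/3, 7.
f(11/3) ≈ 3.367, f(13/3) ≈ 3.559, f(5) ≈ 3.742, f(17/3) ≈ 3.916, f(19/3) ≈ 4.082, f(7) ≈ 4.243.
Sum = Δu · [f(11/3) + f(13/3) + f(5) + ...].
Sum ≈ 15.272.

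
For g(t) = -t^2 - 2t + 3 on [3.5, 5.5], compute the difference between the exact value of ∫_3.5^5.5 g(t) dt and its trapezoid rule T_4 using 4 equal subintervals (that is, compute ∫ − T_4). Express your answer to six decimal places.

Exact integral: ∫_3.5^5.5 g(t) dt ≈ -53.16666667.
T_4 = -53.25.
Error ≈ -53.16666667 − (-53.25) ≈ 0.083333.

0.083333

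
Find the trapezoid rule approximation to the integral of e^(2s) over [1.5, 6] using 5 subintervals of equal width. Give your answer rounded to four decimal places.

102234.8672

Δs = (6 − 1.5)/5 = 0.9.
f(1.5) ≈ 20.0855, f(2.4) ≈ 121.5104, f(3.3) ≈ 735.0952, f(4.2) ≈ 4447.0667, f(5.1) ≈ 26903.1861, f(6) ≈ 162754.7914.
T_5 = (Δs/2)·[f(s_0) + 2f(s_1) + ... + 2f(s_{4}) + f(s_5)].
Sum ≈ 102234.8672.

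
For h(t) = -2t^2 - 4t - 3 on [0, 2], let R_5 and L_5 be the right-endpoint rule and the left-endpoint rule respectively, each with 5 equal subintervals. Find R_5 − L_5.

-6.4

R_5 = -22.64.
L_5 = -16.24.
R_5 − L_5 = -6.4.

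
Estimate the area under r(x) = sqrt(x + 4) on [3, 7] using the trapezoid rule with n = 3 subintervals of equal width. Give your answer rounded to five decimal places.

11.96942

Δx = (7 − 3)/3 = 4/3.
r(3) ≈ 2.64575, r(13/3) ≈ 2.88675, r(17/3) ≈ 3.10913, r(7) ≈ 3.31662.
T_3 = (Δx/2)·[r(x_0) + 2r(x_1) + 2r(x_2) + r(x_3)].
Sum ≈ 11.96942.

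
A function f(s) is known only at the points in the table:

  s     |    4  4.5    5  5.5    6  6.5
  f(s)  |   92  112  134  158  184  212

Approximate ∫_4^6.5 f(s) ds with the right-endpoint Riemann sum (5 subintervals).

Δs = 0.5.
Sum = 0.5·[112 + 134 + 158 + 184 + 212] = 400.

400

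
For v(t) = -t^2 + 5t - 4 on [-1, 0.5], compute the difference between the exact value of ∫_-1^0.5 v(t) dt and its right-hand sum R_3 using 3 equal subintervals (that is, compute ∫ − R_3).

-2

Exact integral: ∫_-1^0.5 v(t) dt = -8.25.
R_3 = -6.25.
Error = -8.25 − (-6.25) = -2.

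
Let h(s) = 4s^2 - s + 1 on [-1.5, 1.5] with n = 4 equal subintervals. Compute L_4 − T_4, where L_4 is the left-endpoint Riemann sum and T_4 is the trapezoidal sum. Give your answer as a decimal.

1.125

L_4 = 14.25.
T_4 = 13.125.
L_4 − T_4 = 1.125.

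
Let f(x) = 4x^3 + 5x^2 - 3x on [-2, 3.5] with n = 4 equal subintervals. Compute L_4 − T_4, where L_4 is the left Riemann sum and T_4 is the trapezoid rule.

-156.921875

L_4 = 73.8203125.
T_4 = 230.7421875.
L_4 − T_4 = -156.921875.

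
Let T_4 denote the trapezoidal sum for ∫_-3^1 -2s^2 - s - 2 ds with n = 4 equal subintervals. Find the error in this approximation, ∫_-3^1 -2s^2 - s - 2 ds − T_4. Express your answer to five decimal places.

1.33333

Exact integral: ∫_-3^1 f(s) ds ≈ -22.6666667.
T_4 = -24.
Error ≈ -22.6666667 − (-24) ≈ 1.33333.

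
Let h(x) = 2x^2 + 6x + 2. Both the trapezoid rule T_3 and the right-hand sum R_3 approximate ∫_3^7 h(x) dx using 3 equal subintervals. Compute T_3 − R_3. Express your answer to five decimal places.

-69.33333

T_3 ≈ 341.0370370.
R_3 ≈ 410.3703704.
T_3 − R_3 ≈ -69.33333.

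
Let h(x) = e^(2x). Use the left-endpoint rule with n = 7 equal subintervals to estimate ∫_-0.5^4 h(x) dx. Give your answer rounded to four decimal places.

Δx = (4 − (-0.5))/7 = 9/14.
Left endpoints: -0.5, 1/7, 11/14, 10/7, 29/14, 19/7, 47/14.
h(-0.5) ≈ 0.3679, h(1/7) ≈ 1.3307, h(11/14) ≈ 4.8135, h(10/7) ≈ 17.4117, h(29/14) ≈ 62.9825, h(19/7) ≈ 227.8236, h(47/14) ≈ 824.0949.
Sum = Δx · [h(-0.5) + h(1/7) + h(11/14) + ...].
Sum ≈ 732.1017.

732.1017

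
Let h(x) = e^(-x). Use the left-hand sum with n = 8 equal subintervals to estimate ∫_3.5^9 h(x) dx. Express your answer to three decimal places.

Δx = (9 − 3.5)/8 = 0.6875.
Left endpoints: 3.5, 4.1875, 4.875, 5.5625, 6.25, 6.9375, 7.625, 8.3125.
h(3.5) ≈ 0.030, h(4.1875) ≈ 0.015, h(4.875) ≈ 0.008, h(5.5625) ≈ 0.004, h(6.25) ≈ 0.002, h(6.9375) ≈ 0.001, h(7.625) ≈ 0.000, h(8.3125) ≈ 0.000.
Sum = Δx · [h(3.5) + h(4.1875) + h(4.875) + ...].
Sum ≈ 0.042.

0.042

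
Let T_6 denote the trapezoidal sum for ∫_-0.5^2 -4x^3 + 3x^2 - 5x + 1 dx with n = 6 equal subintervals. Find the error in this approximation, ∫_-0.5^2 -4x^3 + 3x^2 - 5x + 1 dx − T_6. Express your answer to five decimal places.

0.43403

Exact integral: ∫_-0.5^2 f(x) dx = -14.6875.
T_6 ≈ -15.1215278.
Error ≈ -14.6875 − (-15.1215278) ≈ 0.43403.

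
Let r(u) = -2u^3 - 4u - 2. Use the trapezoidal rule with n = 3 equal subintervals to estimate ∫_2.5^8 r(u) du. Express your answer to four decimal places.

Δu = (8 − 2.5)/3 = 11/6.
r(2.5) = -43.25, r(13/3) = -4916/27, r(37/6) = -53533/108, r(8) = -1058.
T_3 = (Δu/2)·[r(u_0) + 2r(u_1) + 2r(u_2) + r(u_3)].
Sum ≈ -2252.0208.

-2252.0208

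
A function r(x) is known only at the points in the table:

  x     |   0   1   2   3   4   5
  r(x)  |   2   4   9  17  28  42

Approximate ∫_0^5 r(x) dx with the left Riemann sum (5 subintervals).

60

Δx = 1.
Sum = 1·[2 + 4 + 9 + 17 + 28] = 60.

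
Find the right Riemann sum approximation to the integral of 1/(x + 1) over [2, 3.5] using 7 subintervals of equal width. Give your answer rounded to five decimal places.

Δx = (3.5 − 2)/7 = 3/14.
Right endpoints: 31/14, 17/7, 37/14, 20/7, 43/14, 23/7, 3.5.
f(31/14) = 14/45, f(17/7) = 7/24, f(37/14) = 14/51, f(20/7) = 7/27, f(43/14) = 14/57, f(23/7) = 7/30, f(3.5) = 2/9.
Sum = Δx · [f(31/14) + f(17/7) + f(37/14) + ...].
Sum ≈ 0.39380.

0.39380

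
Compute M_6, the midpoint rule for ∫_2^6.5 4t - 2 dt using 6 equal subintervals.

67.5

Δt = (6.5 − 2)/6 = 0.75.
Midpoints: 2.375, 3.125, 3.875, 4.625, 5.375, 6.125.
f(2.375) = 7.5, f(3.125) = 10.5, f(3.875) = 13.5, f(4.625) = 16.5, f(5.375) = 19.5, f(6.125) = 22.5.
Sum = Δt · [f(2.375) + f(3.125) + f(3.875) + ...].
Sum = 67.5.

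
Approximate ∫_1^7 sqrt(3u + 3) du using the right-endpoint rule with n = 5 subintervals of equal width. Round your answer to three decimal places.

Δu = (7 − 1)/5 = 1.2.
Right endpoints: 2.2, 3.4, 4.6, 5.8, 7.
f(2.2) ≈ 3.098, f(3.4) ≈ 3.633, f(4.6) ≈ 4.099, f(5.8) ≈ 4.517, f(7) ≈ 4.899.
Sum = Δu · [f(2.2) + f(3.4) + f(4.6) + f(5.8) + f(7)].
Sum ≈ 24.295.

24.295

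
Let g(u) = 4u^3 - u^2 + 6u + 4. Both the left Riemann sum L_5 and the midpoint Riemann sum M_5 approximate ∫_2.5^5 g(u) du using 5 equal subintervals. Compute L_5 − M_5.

L_5 = 511.875.
M_5 = 613.4375.
L_5 − M_5 = -101.5625.

-101.5625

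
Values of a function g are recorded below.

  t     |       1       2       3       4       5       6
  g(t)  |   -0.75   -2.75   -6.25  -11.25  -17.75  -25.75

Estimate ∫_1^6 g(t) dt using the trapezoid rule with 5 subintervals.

-51.25

Δt = 1.
T_5 = (1/2)·[(-0.75) + 2·(-2.75) + 2·(-6.25) + 2·(-11.25) + 2·(-17.75) + (-25.75)] = -51.25.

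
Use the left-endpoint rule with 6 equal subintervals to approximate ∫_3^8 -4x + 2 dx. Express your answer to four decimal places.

-91.6667

Δx = (8 − 3)/6 = 5/6.
Left endpoints: 3, 23/6, 14/3, 5.5, 19/3, 43/6.
f(3) = -10, f(23/6) = -40/3, f(14/3) = -50/3, f(5.5) = -20, f(19/3) = -70/3, f(43/6) = -80/3.
Sum = Δx · [f(3) + f(23/6) + f(14/3) + ...].
Sum ≈ -91.6667.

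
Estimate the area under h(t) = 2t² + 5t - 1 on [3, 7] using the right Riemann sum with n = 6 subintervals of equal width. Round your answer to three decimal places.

340.593

Δt = (7 − 3)/6 = 2/3.
Right endpoints: 11/3, 13/3, 5, 17/3, 19/3, 7.
h(11/3) = 398/9, h(13/3) = 524/9, h(5) = 74, h(17/3) = 824/9, h(19/3) = 998/9, h(7) = 132.
Sum = Δt · [h(11/3) + h(13/3) + h(5) + ...].
Sum ≈ 340.593.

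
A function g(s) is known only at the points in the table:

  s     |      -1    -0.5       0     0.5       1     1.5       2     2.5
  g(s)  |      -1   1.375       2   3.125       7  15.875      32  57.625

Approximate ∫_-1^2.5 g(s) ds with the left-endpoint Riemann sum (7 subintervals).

30.1875

Δs = 0.5.
Sum = 0.5·[(-1) + 1.375 + 2 + 3.125 + 7 + 15.875 + 32] = 30.1875.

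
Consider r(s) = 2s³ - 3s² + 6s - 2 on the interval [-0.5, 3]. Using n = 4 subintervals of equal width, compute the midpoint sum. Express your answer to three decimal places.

31.589

Δs = (3 − (-0.5))/4 = 0.875.
Midpoints: -0.0625, 0.8125, 1.6875, 2.5625.
r(-0.0625) = -4889/2048, r(0.8125) = 4029/2048, r(1.6875) = 18827/2048, r(2.5625) = 55969/2048.
Sum = Δs · [r(-0.0625) + r(0.8125) + r(1.6875) + r(2.5625)].
Sum ≈ 31.589.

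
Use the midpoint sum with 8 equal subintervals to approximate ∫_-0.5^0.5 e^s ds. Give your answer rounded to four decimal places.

Δs = (0.5 − (-0.5))/8 = 0.125.
Midpoints: -0.4375, -0.3125, -0.1875, -0.0625, 0.0625, 0.1875, 0.3125, 0.4375.
f(-0.4375) ≈ 0.6456, f(-0.3125) ≈ 0.7316, f(-0.1875) ≈ 0.8290, f(-0.0625) ≈ 0.9394, f(0.0625) ≈ 1.0645, f(0.1875) ≈ 1.2062, f(0.3125) ≈ 1.3668, f(0.4375) ≈ 1.5488.
Sum = Δs · [f(-0.4375) + f(-0.3125) + f(-0.1875) + ...].
Sum ≈ 1.0415.

1.0415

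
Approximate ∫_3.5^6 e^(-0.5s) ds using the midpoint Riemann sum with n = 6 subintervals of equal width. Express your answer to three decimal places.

0.248

Δs = (6 − 3.5)/6 = 5/12.
Midpoints: 89/24, 4.125, 109/24, 119/24, 5.375, 139/24.
f(89/24) ≈ 0.157, f(4.125) ≈ 0.127, f(109/24) ≈ 0.103, f(119/24) ≈ 0.084, f(5.375) ≈ 0.068, f(139/24) ≈ 0.055.
Sum = Δs · [f(89/24) + f(4.125) + f(109/24) + ...].
Sum ≈ 0.248.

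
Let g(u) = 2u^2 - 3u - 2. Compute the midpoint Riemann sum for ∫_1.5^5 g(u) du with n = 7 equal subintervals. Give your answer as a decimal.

39.8125

Δu = (5 − 1.5)/7 = 0.5.
Midpoints: 1.75, 2.25, 2.75, 3.25, 3.75, 4.25, 4.75.
g(1.75) = -1.125, g(2.25) = 1.375, g(2.75) = 4.875, g(3.25) = 9.375, g(3.75) = 14.875, g(4.25) = 21.375, g(4.75) = 28.875.
Sum = Δu · [g(1.75) + g(2.25) + g(2.75) + ...].
Sum = 39.8125.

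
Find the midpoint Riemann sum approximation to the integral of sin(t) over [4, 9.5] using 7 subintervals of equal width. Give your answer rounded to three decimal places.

0.353

Δt = (9.5 − 4)/7 = 11/14.
Midpoints: 123/28, 145/28, 167/28, 6.75, 211/28, 233/28, 255/28.
f(123/28) ≈ -0.949, f(145/28) ≈ -0.893, f(167/28) ≈ -0.314, f(6.75) ≈ 0.450, f(211/28) ≈ 0.950, f(233/28) ≈ 0.893, f(255/28) ≈ 0.312.
Sum = Δt · [f(123/28) + f(145/28) + f(167/28) + ...].
Sum ≈ 0.353.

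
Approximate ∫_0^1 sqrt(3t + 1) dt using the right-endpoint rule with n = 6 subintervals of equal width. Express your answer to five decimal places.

Δt = (1 − 0)/6 = 1/6.
Right endpoints: 1/6, 1/3, 0.5, 2/3, 5/6, 1.
f(1/6) ≈ 1.22474, f(1/3) ≈ 1.41421, f(0.5) ≈ 1.58114, f(2/3) ≈ 1.73205, f(5/6) ≈ 1.87083, f(1) ≈ 2.00000.
Sum = Δt · [f(1/6) + f(1/3) + f(0.5) + ...].
Sum ≈ 1.63716.

1.63716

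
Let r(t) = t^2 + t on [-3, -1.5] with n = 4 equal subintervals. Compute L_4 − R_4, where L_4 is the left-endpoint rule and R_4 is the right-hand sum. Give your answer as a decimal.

L_4 = 5.51953125.
R_4 = 3.55078125.
L_4 − R_4 = 1.96875.

1.96875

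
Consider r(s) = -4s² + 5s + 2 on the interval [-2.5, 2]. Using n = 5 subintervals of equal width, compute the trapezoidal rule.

Δs = (2 − (-2.5))/5 = 0.9.
r(-2.5) = -35.5, r(-1.6) = -16.24, r(-0.7) = -3.46, r(0.2) = 2.84, r(1.1) = 2.66, r(2) = -4.
T_5 = (Δs/2)·[r(s_0) + 2r(s_1) + ... + 2r(s_{4}) + r(s_5)].
Sum = -30.555.

-30.555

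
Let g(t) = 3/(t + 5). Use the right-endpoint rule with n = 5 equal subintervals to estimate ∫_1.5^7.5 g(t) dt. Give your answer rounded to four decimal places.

1.8350

Δt = (7.5 − 1.5)/5 = 1.2.
Right endpoints: 2.7, 3.9, 5.1, 6.3, 7.5.
g(2.7) = 30/77, g(3.9) = 30/89, g(5.1) = 30/101, g(6.3) = 30/113, g(7.5) = 0.24.
Sum = Δt · [g(2.7) + g(3.9) + g(5.1) + g(6.3) + g(7.5)].
Sum ≈ 1.8350.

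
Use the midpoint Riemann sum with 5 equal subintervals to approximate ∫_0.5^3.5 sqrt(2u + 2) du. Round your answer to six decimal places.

Δu = (3.5 − 0.5)/5 = 0.6.
Midpoints: 0.8, 1.4, 2, 2.6, 3.2.
f(0.8) ≈ 1.897367, f(1.4) ≈ 2.190890, f(2) ≈ 2.449490, f(2.6) ≈ 2.683282, f(3.2) ≈ 2.898275.
Sum = Δu · [f(0.8) + f(1.4) + f(2) + f(2.6) + f(3.2)].
Sum ≈ 7.271582.

7.271582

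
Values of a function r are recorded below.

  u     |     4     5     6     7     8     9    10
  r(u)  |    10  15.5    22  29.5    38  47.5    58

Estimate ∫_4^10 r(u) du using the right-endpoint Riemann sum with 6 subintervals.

210.5

Δu = 1.
Sum = 1·[15.5 + 22 + 29.5 + 38 + 47.5 + 58] = 210.5.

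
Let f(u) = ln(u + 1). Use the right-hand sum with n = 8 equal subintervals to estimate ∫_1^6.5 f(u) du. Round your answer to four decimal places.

8.6655

Δu = (6.5 − 1)/8 = 0.6875.
Right endpoints: 1.6875, 2.375, 3.0625, 3.75, 4.4375, 5.125, 5.8125, 6.5.
f(1.6875) ≈ 0.9886, f(2.375) ≈ 1.2164, f(3.0625) ≈ 1.4018, f(3.75) ≈ 1.5581, f(4.4375) ≈ 1.6933, f(5.125) ≈ 1.8124, f(5.8125) ≈ 1.9188, f(6.5) ≈ 2.0149.
Sum = Δu · [f(1.6875) + f(2.375) + f(3.0625) + ...].
Sum ≈ 8.6655.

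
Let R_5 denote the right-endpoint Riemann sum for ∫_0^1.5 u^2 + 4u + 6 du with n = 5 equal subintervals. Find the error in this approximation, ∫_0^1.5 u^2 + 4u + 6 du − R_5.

-1.26

Exact integral: ∫_0^1.5 f(u) du = 14.625.
R_5 = 15.885.
Error = 14.625 − 15.885 = -1.26.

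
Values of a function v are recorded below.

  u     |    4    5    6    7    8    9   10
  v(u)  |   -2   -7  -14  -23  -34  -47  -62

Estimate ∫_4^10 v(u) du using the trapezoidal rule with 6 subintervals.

Δu = 1.
T_6 = (1/2)·[(-2) + 2·(-7) + 2·(-14) + 2·(-23) + 2·(-34) + 2·(-47) + (-62)] = -157.

-157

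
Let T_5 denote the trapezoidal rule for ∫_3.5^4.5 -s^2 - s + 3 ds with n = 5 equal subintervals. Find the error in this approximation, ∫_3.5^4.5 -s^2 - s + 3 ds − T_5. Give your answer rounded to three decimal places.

0.007

Exact integral: ∫_3.5^4.5 f(s) ds ≈ -17.08333.
T_5 = -17.09.
Error ≈ -17.08333 − (-17.09) ≈ 0.007.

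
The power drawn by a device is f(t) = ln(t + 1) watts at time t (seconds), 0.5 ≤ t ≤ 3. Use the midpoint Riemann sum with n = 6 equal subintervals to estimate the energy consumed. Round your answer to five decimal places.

Δt = (3 − 0.5)/6 = 5/12.
Midpoints: 17/24, 1.125, 37/24, 47/24, 2.375, 67/24.
f(17/24) ≈ 0.53552, f(1.125) ≈ 0.75377, f(37/24) ≈ 0.93282, f(47/24) ≈ 1.08463, f(2.375) ≈ 1.21640, f(67/24) ≈ 1.33281.
Sum = Δt · [f(17/24) + f(1.125) + f(37/24) + ...].
Sum ≈ 2.43997.

2.43997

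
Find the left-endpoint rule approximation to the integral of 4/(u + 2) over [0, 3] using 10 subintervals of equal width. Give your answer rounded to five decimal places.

Δu = (3 − 0)/10 = 0.3.
Left endpoints: 0, 0.3, 0.6, 0.9, 1.2, 1.5, 1.8, 2.1, 2.4, 2.7.
f(0) = 2, f(0.3) = 40/23, f(0.6) = 20/13, f(0.9) = 40/29, f(1.2) = 1.25, f(1.5) = 8/7, f(1.8) = 20/19, f(2.1) = 40/41, f(2.4) = 10/11, f(2.7) = 40/47.
Sum = Δu · [f(0) + f(0.3) + f(0.6) + ...].
Sum ≈ 3.85145.

3.85145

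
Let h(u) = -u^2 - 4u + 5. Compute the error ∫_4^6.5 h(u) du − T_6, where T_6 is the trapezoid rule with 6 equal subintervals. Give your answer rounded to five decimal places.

Exact integral: ∫_4^6.5 h(u) du ≈ -110.2083333.
T_6 ≈ -110.2806713.
Error ≈ -110.2083333 − (-110.2806713) ≈ 0.07234.

0.07234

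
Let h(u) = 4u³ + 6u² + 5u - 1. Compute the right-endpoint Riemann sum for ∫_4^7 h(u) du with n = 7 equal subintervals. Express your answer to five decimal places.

Δu = (7 − 4)/7 = 3/7.
Right endpoints: 31/7, 34/7, 37/7, 40/7, 43/7, 46/7, 7.
h(31/7) = 166778/343, h(34/7) = 213755/343, h(37/7) = 268832/343, h(40/7) = 332657/343, h(43/7) = 405878/343, h(46/7) = 489143/343, h(7) = 1700.
Sum = Δu · [h(31/7) + h(34/7) + h(37/7) + ...].
Sum ≈ 3073.89796.

3073.89796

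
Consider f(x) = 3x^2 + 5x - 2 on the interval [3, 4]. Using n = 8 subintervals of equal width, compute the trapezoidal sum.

52.5078125

Δx = (4 − 3)/8 = 0.125.
f(3) = 40, f(3.125) = 42.921875, f(3.25) = 45.9375, f(3.375) = 49.046875, f(3.5) = 52.25, f(3.625) = 55.546875, f(3.75) = 58.9375, f(3.875) = 62.421875, f(4) = 66.
T_8 = (Δx/2)·[f(x_0) + 2f(x_1) + ... + 2f(x_{7}) + f(x_8)].
Sum = 52.5078125.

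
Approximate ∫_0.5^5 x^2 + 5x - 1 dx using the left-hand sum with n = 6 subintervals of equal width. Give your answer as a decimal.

81.703125

Δx = (5 − 0.5)/6 = 0.75.
Left endpoints: 0.5, 1.25, 2, 2.75, 3.5, 4.25.
f(0.5) = 1.75, f(1.25) = 6.8125, f(2) = 13, f(2.75) = 20.3125, f(3.5) = 28.75, f(4.25) = 38.3125.
Sum = Δx · [f(0.5) + f(1.25) + f(2) + ...].
Sum = 81.703125.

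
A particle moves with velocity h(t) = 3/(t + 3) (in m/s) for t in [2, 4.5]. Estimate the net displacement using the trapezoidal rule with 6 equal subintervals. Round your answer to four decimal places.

Δt = (4.5 − 2)/6 = 5/12.
h(2) = 0.6, h(29/12) = 36/65, h(17/6) = 18/35, h(3.25) = 0.48, h(11/3) = 0.45, h(49/12) = 36/85, h(4.5) = 0.4.
T_6 = (Δt/2)·[h(t_0) + 2h(t_1) + ... + 2h(t_{5}) + h(t_6)].
Sum ≈ 1.2174.

1.2174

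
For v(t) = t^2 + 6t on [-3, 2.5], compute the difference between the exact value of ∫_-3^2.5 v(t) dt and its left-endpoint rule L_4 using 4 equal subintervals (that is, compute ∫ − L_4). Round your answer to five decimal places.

19.06380

Exact integral: ∫_-3^2.5 v(t) dt ≈ 5.9583333.
L_4 = -13.10546875.
Error ≈ 5.9583333 − (-13.10546875) ≈ 19.06380.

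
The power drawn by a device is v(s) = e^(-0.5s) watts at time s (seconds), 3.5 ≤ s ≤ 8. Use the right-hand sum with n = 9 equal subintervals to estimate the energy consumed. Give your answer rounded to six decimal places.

Δs = (8 − 3.5)/9 = 0.5.
Right endpoints: 4, 4.5, 5, 5.5, 6, 6.5, 7, 7.5, 8.
v(4) ≈ 0.135335, v(4.5) ≈ 0.105399, v(5) ≈ 0.082085, v(5.5) ≈ 0.063928, v(6) ≈ 0.049787, v(6.5) ≈ 0.038774, v(7) ≈ 0.030197, v(7.5) ≈ 0.023518, v(8) ≈ 0.018316.
Sum = Δs · [v(4) + v(4.5) + v(5) + ...].
Sum ≈ 0.273670.

0.273670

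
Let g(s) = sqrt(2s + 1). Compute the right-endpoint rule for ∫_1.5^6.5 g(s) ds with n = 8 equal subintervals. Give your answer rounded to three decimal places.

Δs = (6.5 − 1.5)/8 = 0.625.
Right endpoints: 2.125, 2.75, 3.375, 4, 4.625, 5.25, 5.875, 6.5.
g(2.125) ≈ 2.291, g(2.75) ≈ 2.550, g(3.375) ≈ 2.784, g(4) ≈ 3.000, g(4.625) ≈ 3.202, g(5.25) ≈ 3.391, g(5.875) ≈ 3.571, g(6.5) ≈ 3.742.
Sum = Δs · [g(2.125) + g(2.75) + g(3.375) + ...].
Sum ≈ 15.331.

15.331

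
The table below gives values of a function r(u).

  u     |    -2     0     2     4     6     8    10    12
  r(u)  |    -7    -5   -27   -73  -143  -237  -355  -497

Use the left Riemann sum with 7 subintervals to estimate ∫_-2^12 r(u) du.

Δu = 2.
Sum = 2·[(-7) + (-5) + (-27) + (-73) + (-143) + (-237) + (-355)] = -1694.

-1694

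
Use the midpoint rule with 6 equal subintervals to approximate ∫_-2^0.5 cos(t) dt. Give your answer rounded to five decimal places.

Δt = (0.5 − (-2))/6 = 5/12.
Midpoints: -43/24, -1.375, -23/24, -13/24, -0.125, 7/24.
f(-43/24) ≈ -0.21908, f(-1.375) ≈ 0.19455, f(-23/24) ≈ 0.57488, f(-13/24) ≈ 0.85685, f(-0.125) ≈ 0.99220, f(7/24) ≈ 0.95777.
Sum = Δt · [f(-43/24) + f(-1.375) + f(-23/24) + ...].
Sum ≈ 1.39882.

1.39882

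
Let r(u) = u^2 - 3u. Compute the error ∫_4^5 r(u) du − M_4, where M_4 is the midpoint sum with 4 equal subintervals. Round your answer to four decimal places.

0.0052

Exact integral: ∫_4^5 r(u) du ≈ 6.833333.
M_4 = 6.828125.
Error ≈ 6.833333 − 6.828125 ≈ 0.0052.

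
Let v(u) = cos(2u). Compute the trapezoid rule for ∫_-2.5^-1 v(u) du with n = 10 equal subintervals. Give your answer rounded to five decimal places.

Δu = (-1 − (-2.5))/10 = 0.15.
v(-2.5) ≈ 0.28366, v(-2.35) ≈ -0.01239, v(-2.2) ≈ -0.30733, v(-2.05) ≈ -0.57482, v(-1.9) ≈ -0.79097, v(-1.75) ≈ -0.93646, v(-1.6) ≈ -0.99829, v(-1.45) ≈ -0.97096, v(-1.3) ≈ -0.85689, v(-1.15) ≈ -0.66628, v(-1) ≈ -0.41615.
T_10 = (Δu/2)·[v(u_0) + 2v(u_1) + ... + 2v(u_{9}) + v(u_10)].
Sum ≈ -0.92709.

-0.92709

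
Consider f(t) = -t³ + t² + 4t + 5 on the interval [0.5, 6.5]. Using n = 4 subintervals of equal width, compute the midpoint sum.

Δt = (6.5 − 0.5)/4 = 1.5.
Midpoints: 1.25, 2.75, 4.25, 5.75.
f(1.25) = 9.609375, f(2.75) = 2.765625, f(4.25) = -36.703125, f(5.75) = -129.046875.
Sum = Δt · [f(1.25) + f(2.75) + f(4.25) + f(5.75)].
Sum = -230.0625.

-230.0625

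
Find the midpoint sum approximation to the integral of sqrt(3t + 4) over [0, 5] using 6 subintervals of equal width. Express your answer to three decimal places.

Δt = (5 − 0)/6 = 5/6.
Midpoints: 5/12, 1.25, 25/12, 35/12, 3.75, 55/12.
f(5/12) ≈ 2.291, f(1.25) ≈ 2.784, f(25/12) ≈ 3.202, f(35/12) ≈ 3.571, f(3.75) ≈ 3.905, f(55/12) ≈ 4.213.
Sum = Δt · [f(5/12) + f(1.25) + f(25/12) + ...].
Sum ≈ 16.638.

16.638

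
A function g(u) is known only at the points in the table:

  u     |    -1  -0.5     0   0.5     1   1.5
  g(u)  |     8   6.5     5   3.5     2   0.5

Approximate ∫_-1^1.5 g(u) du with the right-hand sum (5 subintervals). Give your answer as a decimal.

Δu = 0.5.
Sum = 0.5·[6.5 + 5 + 3.5 + 2 + 0.5] = 8.75.

8.75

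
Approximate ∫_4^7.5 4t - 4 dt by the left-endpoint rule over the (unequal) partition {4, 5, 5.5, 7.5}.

56

Subinterval widths: 1, 0.5, 2.
Left endpoints: 4, 5, 5.5.
f(4) = 12, f(5) = 16, f(5.5) = 18.
Sum = Σ Δt_i · f(t_i).
Sum = 56.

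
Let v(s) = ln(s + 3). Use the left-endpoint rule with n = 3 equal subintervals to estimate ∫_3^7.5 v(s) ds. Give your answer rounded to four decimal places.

9.0058

Δs = (7.5 − 3)/3 = 1.5.
Left endpoints: 3, 4.5, 6.
v(3) ≈ 1.7918, v(4.5) ≈ 2.0149, v(6) ≈ 2.1972.
Sum = Δs · [v(3) + v(4.5) + v(6)].
Sum ≈ 9.0058.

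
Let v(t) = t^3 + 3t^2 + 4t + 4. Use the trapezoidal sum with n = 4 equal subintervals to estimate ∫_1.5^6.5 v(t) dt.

835.78125

Δt = (6.5 − 1.5)/4 = 1.25.
v(1.5) = 20.125, v(2.75) = 58.484375, v(4) = 132, v(5.25) = 252.390625, v(6.5) = 431.375.
T_4 = (Δt/2)·[v(t_0) + 2v(t_1) + 2v(t_2) + 2v(t_3) + v(t_4)].
Sum = 835.78125.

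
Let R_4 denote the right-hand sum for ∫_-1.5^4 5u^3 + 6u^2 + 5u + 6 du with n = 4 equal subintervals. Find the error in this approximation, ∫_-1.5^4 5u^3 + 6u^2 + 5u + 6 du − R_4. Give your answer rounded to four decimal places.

-350.1201

Exact integral: ∫_-1.5^4 f(u) du = 515.796875.
R_4 ≈ 865.916992.
Error ≈ 515.796875 − 865.916992 ≈ -350.1201.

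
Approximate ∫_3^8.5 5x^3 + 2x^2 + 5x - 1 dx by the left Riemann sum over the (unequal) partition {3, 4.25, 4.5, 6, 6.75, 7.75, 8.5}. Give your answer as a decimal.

5506.5703125

Subinterval widths: 1.25, 0.25, 1.5, 0.75, 1, 0.75.
Left endpoints: 3, 4.25, 4.5, 6, 6.75, 7.75.
f(3) = 167, f(4.25) = 440.203125, f(4.5) = 517.625, f(6) = 1181, f(6.75) = 1661.609375, f(7.75) = 2485.296875.
Sum = Σ Δx_i · f(x_i).
Sum = 5506.5703125.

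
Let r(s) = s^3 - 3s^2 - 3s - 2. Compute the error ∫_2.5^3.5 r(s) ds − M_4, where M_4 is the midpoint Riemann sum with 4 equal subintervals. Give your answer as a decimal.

Exact integral: ∫_2.5^3.5 r(s) ds = -10.5.
M_4 = -10.53125.
Error = -10.5 − (-10.53125) = 0.03125.

0.03125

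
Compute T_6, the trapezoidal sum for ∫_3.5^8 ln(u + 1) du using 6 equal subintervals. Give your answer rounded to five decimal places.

Δu = (8 − 3.5)/6 = 0.75.
f(3.5) ≈ 1.50408, f(4.25) ≈ 1.65823, f(5) ≈ 1.79176, f(5.75) ≈ 1.90954, f(6.5) ≈ 2.01490, f(7.25) ≈ 2.11021, f(8) ≈ 2.19722.
T_6 = (Δu/2)·[f(u_0) + 2f(u_1) + ... + 2f(u_{5}) + f(u_6)].
Sum ≈ 8.50147.

8.50147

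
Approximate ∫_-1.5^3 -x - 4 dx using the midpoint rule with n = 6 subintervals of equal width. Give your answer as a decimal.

Δx = (3 − (-1.5))/6 = 0.75.
Midpoints: -1.125, -0.375, 0.375, 1.125, 1.875, 2.625.
f(-1.125) = -2.875, f(-0.375) = -3.625, f(0.375) = -4.375, f(1.125) = -5.125, f(1.875) = -5.875, f(2.625) = -6.625.
Sum = Δx · [f(-1.125) + f(-0.375) + f(0.375) + ...].
Sum = -21.375.

-21.375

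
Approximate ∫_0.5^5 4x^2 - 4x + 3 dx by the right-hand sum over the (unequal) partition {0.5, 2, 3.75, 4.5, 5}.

Subinterval widths: 1.5, 1.75, 0.75, 0.5.
Right endpoints: 2, 3.75, 4.5, 5.
f(2) = 11, f(3.75) = 44.25, f(4.5) = 66, f(5) = 83.
Sum = Σ Δx_i · f(x_i).
Sum = 184.9375.

184.9375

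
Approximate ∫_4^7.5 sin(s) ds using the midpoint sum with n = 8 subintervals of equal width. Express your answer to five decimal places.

Δs = (7.5 − 4)/8 = 0.4375.
Midpoints: 4.21875, 4.65625, 5.09375, 5.53125, 5.96875, 6.40625, 6.84375, 7.28125.
f(4.21875) ≈ -0.88061, f(4.65625) ≈ -0.99842, f(5.09375) ≈ -0.92816, f(5.53125) ≈ -0.68305, f(5.96875) ≈ -0.30928, f(6.40625) ≈ 0.12275, f(6.84375) ≈ 0.53166, f(7.28125) ≈ 0.84042.
Sum = Δs · [f(4.21875) + f(4.65625) + f(5.09375) + ...].
Sum ≈ -1.00830.

-1.00830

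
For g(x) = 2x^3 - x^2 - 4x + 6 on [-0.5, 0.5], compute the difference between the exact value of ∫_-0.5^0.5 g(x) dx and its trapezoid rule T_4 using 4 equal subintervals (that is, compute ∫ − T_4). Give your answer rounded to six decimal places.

0.010417

Exact integral: ∫_-0.5^0.5 g(x) dx ≈ 5.91666667.
T_4 = 5.90625.
Error ≈ 5.91666667 − 5.90625 ≈ 0.010417.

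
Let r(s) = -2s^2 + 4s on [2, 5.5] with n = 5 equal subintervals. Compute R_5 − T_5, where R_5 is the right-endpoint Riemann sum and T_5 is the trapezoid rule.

-13.475

R_5 = -67.13.
T_5 = -53.655.
R_5 − T_5 = -13.475.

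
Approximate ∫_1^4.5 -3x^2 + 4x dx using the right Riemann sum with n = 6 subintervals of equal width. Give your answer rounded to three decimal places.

-64.981

Δx = (4.5 − 1)/6 = 7/12.
Right endpoints: 19/12, 13/6, 2.75, 10/3, 47/12, 4.5.
f(19/12) = -1.1875, f(13/6) = -65/12, f(2.75) = -11.6875, f(10/3) = -20, f(47/12) = -1457/48, f(4.5) = -42.75.
Sum = Δx · [f(19/12) + f(13/6) + f(2.75) + ...].
Sum ≈ -64.981.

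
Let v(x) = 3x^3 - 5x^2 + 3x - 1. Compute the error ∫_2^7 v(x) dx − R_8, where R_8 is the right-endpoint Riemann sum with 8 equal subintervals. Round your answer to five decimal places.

Exact integral: ∫_2^7 v(x) dx ≈ 1292.9166667.
R_8 = 1552.91015625.
Error ≈ 1292.9166667 − 1552.91015625 ≈ -259.99349.

-259.99349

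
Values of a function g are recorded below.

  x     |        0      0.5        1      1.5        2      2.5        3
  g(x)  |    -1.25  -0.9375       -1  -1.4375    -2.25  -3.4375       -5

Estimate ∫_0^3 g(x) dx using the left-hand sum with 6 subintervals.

Δx = 0.5.
Sum = 0.5·[(-1.25) + (-0.9375) + (-1) + (-1.4375) + (-2.25) + (-3.4375)] = -5.15625.

-5.15625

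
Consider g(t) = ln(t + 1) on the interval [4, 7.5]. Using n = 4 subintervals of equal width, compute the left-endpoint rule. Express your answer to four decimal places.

Δt = (7.5 − 4)/4 = 0.875.
Left endpoints: 4, 4.875, 5.75, 6.625.
g(4) ≈ 1.6094, g(4.875) ≈ 1.7707, g(5.75) ≈ 1.9095, g(6.625) ≈ 2.0314.
Sum = Δt · [g(4) + g(4.875) + g(5.75) + g(6.625)].
Sum ≈ 6.4060.

6.4060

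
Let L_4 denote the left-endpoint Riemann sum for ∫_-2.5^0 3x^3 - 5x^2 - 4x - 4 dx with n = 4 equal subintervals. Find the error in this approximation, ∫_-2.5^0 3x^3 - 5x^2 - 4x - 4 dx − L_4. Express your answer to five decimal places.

Exact integral: ∫_-2.5^0 f(x) dx ≈ -52.8385417.
L_4 ≈ -76.7724609.
Error ≈ -52.8385417 − (-76.7724609) ≈ 23.93392.

23.93392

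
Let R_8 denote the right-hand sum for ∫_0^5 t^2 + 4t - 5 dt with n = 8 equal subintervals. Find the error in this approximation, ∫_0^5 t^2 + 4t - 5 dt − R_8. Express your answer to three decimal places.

-14.388

Exact integral: ∫_0^5 f(t) dt ≈ 66.66667.
R_8 = 81.0546875.
Error ≈ 66.66667 − 81.0546875 ≈ -14.388.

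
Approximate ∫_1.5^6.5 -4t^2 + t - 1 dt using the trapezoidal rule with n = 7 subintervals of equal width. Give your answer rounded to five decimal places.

-348.36735

Δt = (6.5 − 1.5)/7 = 5/7.
f(1.5) = -8.5, f(31/14) = -1803/98, f(41/14) = -3173/98, f(51/14) = -4943/98, f(61/14) = -7113/98, f(71/14) = -9683/98, f(81/14) = -12653/98, f(6.5) = -163.5.
T_7 = (Δt/2)·[f(t_0) + 2f(t_1) + ... + 2f(t_{6}) + f(t_7)].
Sum ≈ -348.36735.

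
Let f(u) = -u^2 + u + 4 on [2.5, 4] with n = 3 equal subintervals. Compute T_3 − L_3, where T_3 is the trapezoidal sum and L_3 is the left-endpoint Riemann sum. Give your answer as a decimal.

T_3 = -5.3125.
L_3 = -3.25.
T_3 − L_3 = -2.0625.

-2.0625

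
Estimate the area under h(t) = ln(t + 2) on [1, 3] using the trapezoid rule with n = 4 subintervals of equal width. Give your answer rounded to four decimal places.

Δt = (3 − 1)/4 = 0.5.
h(1) ≈ 1.0986, h(1.5) ≈ 1.2528, h(2) ≈ 1.3863, h(2.5) ≈ 1.5041, h(3) ≈ 1.6094.
T_4 = (Δt/2)·[h(t_0) + 2h(t_1) + 2h(t_2) + 2h(t_3) + h(t_4)].
Sum ≈ 2.7486.

2.7486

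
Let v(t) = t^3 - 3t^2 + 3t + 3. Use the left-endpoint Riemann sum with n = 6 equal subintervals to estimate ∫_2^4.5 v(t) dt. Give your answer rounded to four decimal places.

Δt = (4.5 − 2)/6 = 5/12.
Left endpoints: 2, 29/12, 17/6, 3.25, 11/3, 49/12.
v(2) = 5, v(29/12) = 11825/1728, v(17/6) = 2195/216, v(3.25) = 15.390625, v(11/3) = 620/27, v(49/12) = 57565/1728.
Sum = Δt · [v(2) + v(29/12) + v(17/6) + ...].
Sum ≈ 39.0299.

39.0299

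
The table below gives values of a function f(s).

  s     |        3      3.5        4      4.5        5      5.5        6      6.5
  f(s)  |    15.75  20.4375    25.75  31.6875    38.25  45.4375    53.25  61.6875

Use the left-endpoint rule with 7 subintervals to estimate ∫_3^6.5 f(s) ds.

115.28125

Δs = 0.5.
Sum = 0.5·[15.75 + 20.4375 + 25.75 + 31.6875 + 38.25 + 45.4375 + 53.25] = 115.28125.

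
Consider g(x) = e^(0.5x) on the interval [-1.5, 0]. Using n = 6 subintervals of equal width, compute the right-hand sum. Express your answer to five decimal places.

Δx = (0 − (-1.5))/6 = 0.25.
Right endpoints: -1.25, -1, -0.75, -0.5, -0.25, 0.
g(-1.25) ≈ 0.53526, g(-1) ≈ 0.60653, g(-0.75) ≈ 0.68729, g(-0.5) ≈ 0.77880, g(-0.25) ≈ 0.88250, g(0) ≈ 1.00000.
Sum = Δx · [g(-1.25) + g(-1) + g(-0.75) + ...].
Sum ≈ 1.12259.

1.12259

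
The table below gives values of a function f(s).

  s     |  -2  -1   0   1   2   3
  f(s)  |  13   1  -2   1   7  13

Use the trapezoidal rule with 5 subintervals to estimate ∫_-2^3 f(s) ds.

Δs = 1.
T_5 = (1/2)·[13 + 2·1 + 2·(-2) + 2·1 + 2·7 + 13] = 20.

20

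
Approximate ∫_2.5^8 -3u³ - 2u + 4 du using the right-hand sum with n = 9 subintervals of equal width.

Δu = (8 − 2.5)/9 = 11/18.
Right endpoints: 28/9, 67/18, 13/3, 89/18, 50/9, 37/6, 61/9, 133/18, 8.
f(28/9) = -22492/243, f(67/18) = -307459/1944, f(13/3) = -2239/9, f(89/18) = -716417/1944, f(50/9) = -126728/243, f(37/6) = -51253/72, f(61/9) = -229303/243, f(133/18) = -2373589/1944, f(8) = -1548.
Sum = Δu · [f(28/9) + f(67/18) + f(13/3) + ...].
Sum = -3553.

-3553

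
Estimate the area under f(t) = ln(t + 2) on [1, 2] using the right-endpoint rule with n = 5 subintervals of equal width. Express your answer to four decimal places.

Δt = (2 − 1)/5 = 0.2.
Right endpoints: 1.2, 1.4, 1.6, 1.8, 2.
f(1.2) ≈ 1.1632, f(1.4) ≈ 1.2238, f(1.6) ≈ 1.2809, f(1.8) ≈ 1.3350, f(2) ≈ 1.3863.
Sum = Δt · [f(1.2) + f(1.4) + f(1.6) + f(1.8) + f(2)].
Sum ≈ 1.2778.

1.2778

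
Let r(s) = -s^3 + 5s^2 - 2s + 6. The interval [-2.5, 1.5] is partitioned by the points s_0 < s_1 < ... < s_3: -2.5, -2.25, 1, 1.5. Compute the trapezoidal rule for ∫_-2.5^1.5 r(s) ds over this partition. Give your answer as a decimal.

107.55859375

Subinterval widths: 0.25, 3.25, 0.5.
r(-2.5) = 57.875, r(-2.25) = 47.203125, r(1) = 8, r(1.5) = 10.875.
On each subinterval the trapezoid contributes (Δs_i/2)·[r(s_{i-1}) + r(s_i)].
Sum = 107.55859375.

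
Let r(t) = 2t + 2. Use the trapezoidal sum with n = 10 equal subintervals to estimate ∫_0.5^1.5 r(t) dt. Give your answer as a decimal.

Δt = (1.5 − 0.5)/10 = 0.1.
r(0.5) = 3, r(0.6) = 3.2, r(0.7) = 3.4, r(0.8) = 3.6, r(0.9) = 3.8, r(1) = 4, r(1.1) = 4.2, r(1.2) = 4.4, r(1.3) = 4.6, r(1.4) = 4.8, r(1.5) = 5.
T_10 = (Δt/2)·[r(t_0) + 2r(t_1) + ... + 2r(t_{9}) + r(t_10)].
Sum = 4.

4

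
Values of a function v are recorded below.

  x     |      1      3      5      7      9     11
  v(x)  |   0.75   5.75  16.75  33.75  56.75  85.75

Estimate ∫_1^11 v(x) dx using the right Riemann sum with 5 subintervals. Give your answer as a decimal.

397.5

Δx = 2.
Sum = 2·[5.75 + 16.75 + 33.75 + 56.75 + 85.75] = 397.5.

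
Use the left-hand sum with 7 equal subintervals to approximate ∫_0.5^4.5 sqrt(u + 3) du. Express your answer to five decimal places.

9.07756

Δu = (4.5 − 0.5)/7 = 4/7.
Left endpoints: 0.5, 15/14, 23/14, 31/14, 39/14, 47/14, 55/14.
f(0.5) ≈ 1.87083, f(15/14) ≈ 2.01778, f(23/14) ≈ 2.15473, f(31/14) ≈ 2.28348, f(39/14) ≈ 2.40535, f(47/14) ≈ 2.52134, f(55/14) ≈ 2.63222.
Sum = Δu · [f(0.5) + f(15/14) + f(23/14) + ...].
Sum ≈ 9.07756.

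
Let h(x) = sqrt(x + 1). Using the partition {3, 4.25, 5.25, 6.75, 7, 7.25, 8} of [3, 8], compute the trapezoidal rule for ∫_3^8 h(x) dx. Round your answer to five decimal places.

Subinterval widths: 1.25, 1, 1.5, 0.25, 0.25, 0.75.
h(3) ≈ 2.00000, h(4.25) ≈ 2.29129, h(5.25) ≈ 2.50000, h(6.75) ≈ 2.78388, h(7) ≈ 2.82843, h(7.25) ≈ 2.87228, h(8) ≈ 3.00000.
On each subinterval the trapezoid contributes (Δx_i/2)·[h(x_{i-1}) + h(x_i)].
Sum ≈ 12.65684.

12.65684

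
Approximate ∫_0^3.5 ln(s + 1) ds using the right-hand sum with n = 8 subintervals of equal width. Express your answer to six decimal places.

Δs = (3.5 − 0)/8 = 0.4375.
Right endpoints: 0.4375, 0.875, 1.3125, 1.75, 2.1875, 2.625, 3.0625, 3.5.
f(0.4375) ≈ 0.362905, f(0.875) ≈ 0.628609, f(1.3125) ≈ 0.838329, f(1.75) ≈ 1.011601, f(2.1875) ≈ 1.159237, f(2.625) ≈ 1.287854, f(3.0625) ≈ 1.401799, f(3.5) ≈ 1.504077.
Sum = Δs · [f(0.4375) + f(0.875) + f(1.3125) + ...].
Sum ≈ 3.585055.

3.585055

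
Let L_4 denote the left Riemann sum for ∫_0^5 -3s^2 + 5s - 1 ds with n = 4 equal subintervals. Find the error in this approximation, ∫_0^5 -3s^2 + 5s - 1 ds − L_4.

-27.34375

Exact integral: ∫_0^5 f(s) ds = -67.5.
L_4 = -40.15625.
Error = -67.5 − (-40.15625) = -27.34375.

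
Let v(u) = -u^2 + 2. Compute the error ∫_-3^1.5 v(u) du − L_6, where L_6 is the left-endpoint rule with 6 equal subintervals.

2.953125

Exact integral: ∫_-3^1.5 v(u) du = -1.125.
L_6 = -4.078125.
Error = -1.125 − (-4.078125) = 2.953125.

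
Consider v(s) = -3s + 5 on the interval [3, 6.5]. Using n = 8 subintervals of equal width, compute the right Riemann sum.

-34.671875

Δs = (6.5 − 3)/8 = 0.4375.
Right endpoints: 3.4375, 3.875, 4.3125, 4.75, 5.1875, 5.625, 6.0625, 6.5.
v(3.4375) = -5.3125, v(3.875) = -6.625, v(4.3125) = -7.9375, v(4.75) = -9.25, v(5.1875) = -10.5625, v(5.625) = -11.875, v(6.0625) = -13.1875, v(6.5) = -14.5.
Sum = Δs · [v(3.4375) + v(3.875) + v(4.3125) + ...].
Sum = -34.671875.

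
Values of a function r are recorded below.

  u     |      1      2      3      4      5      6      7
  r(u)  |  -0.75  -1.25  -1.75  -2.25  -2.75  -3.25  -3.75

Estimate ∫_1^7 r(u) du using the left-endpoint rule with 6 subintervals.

-12

Δu = 1.
Sum = 1·[(-0.75) + (-1.25) + (-1.75) + (-2.25) + (-2.75) + (-3.25)] = -12.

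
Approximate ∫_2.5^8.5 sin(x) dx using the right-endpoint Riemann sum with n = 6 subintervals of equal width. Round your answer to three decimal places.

-0.082

Δx = (8.5 − 2.5)/6 = 1.
Right endpoints: 3.5, 4.5, 5.5, 6.5, 7.5, 8.5.
f(3.5) ≈ -0.351, f(4.5) ≈ -0.978, f(5.5) ≈ -0.706, f(6.5) ≈ 0.215, f(7.5) ≈ 0.938, f(8.5) ≈ 0.798.
Sum = Δx · [f(3.5) + f(4.5) + f(5.5) + ...].
Sum ≈ -0.082.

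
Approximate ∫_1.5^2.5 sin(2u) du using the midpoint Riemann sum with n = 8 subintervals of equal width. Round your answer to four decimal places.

-0.6385

Δu = (2.5 − 1.5)/8 = 0.125.
Midpoints: 1.5625, 1.6875, 1.8125, 1.9375, 2.0625, 2.1875, 2.3125, 2.4375.
f(1.5625) ≈ 0.0166, f(1.6875) ≈ -0.2313, f(1.8125) ≈ -0.4648, f(1.9375) ≈ -0.6694, f(2.0625) ≈ -0.8324, f(2.1875) ≈ -0.9436, f(2.3125) ≈ -0.9962, f(2.4375) ≈ -0.9868.
Sum = Δu · [f(1.5625) + f(1.6875) + f(1.8125) + ...].
Sum ≈ -0.6385.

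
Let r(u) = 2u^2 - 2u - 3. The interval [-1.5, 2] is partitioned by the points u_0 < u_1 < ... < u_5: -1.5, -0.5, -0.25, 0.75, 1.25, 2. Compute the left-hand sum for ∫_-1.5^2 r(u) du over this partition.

-1.71875

Subinterval widths: 1, 0.25, 1, 0.5, 0.75.
Left endpoints: -1.5, -0.5, -0.25, 0.75, 1.25.
r(-1.5) = 4.5, r(-0.5) = -1.5, r(-0.25) = -2.375, r(0.75) = -3.375, r(1.25) = -2.375.
Sum = Σ Δu_i · r(u_i).
Sum = -1.71875.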